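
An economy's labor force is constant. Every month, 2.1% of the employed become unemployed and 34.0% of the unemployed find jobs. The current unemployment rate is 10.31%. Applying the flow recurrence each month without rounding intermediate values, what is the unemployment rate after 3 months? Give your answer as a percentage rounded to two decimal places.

Unemployment rate after three months ≈ 6.99%.

With a fixed labor force, u_{t+1} = u_t + s·(1−u_t) − f·u_t = u_t·(1−s−f) + s.
Here 1−s−f = 0.639 and s = 0.021.
u_1 = 0.103100 × 0.639 + 0.021 = 0.086881.
u_2 = 0.086881 × 0.639 + 0.021 = 0.076517.
u_3 = 0.076517 × 0.639 + 0.021 = 0.069894.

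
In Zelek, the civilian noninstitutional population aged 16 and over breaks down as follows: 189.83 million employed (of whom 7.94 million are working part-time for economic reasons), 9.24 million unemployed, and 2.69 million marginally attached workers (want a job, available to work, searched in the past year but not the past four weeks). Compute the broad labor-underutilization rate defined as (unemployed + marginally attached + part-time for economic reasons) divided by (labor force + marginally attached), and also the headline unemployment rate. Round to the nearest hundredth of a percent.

Broad underutilization rate ≈ 9.85%; headline unemployment rate ≈ 4.64%.

Labor force = 189.83 + 9.24 = 199.07 million.
Numerator = 9.24 + 2.69 + 7.94 = 19.87 million.
Denominator = 199.07 + 2.69 = 201.76 million.
Broad rate = 19.87 / 201.76 = 9.85%.
Headline unemployment rate = 9.24 / 199.07 = 4.64%.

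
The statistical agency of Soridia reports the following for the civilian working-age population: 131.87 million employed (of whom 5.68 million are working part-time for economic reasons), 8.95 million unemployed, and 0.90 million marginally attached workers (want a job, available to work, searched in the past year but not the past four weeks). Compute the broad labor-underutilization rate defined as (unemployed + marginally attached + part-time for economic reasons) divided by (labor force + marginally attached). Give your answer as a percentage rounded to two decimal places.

Broad underutilization rate ≈ 10.96%.

Labor force = 131.87 + 8.95 = 140.82 million.
Numerator = 8.95 + 0.90 + 5.68 = 15.53 million.
Denominator = 140.82 + 0.90 = 141.72 million.
Broad rate = 15.53 / 141.72 = 10.96%.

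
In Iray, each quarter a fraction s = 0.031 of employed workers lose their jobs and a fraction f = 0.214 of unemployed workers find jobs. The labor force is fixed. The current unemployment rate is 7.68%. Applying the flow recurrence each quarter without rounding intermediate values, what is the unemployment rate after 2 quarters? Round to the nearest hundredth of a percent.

With a fixed labor force, u_{t+1} = u_t + s·(1−u_t) − f·u_t = u_t·(1−s−f) + s.
Here 1−s−f = 0.755 and s = 0.031.
u_1 = 0.076800 × 0.755 + 0.031 = 0.088984.
u_2 = 0.088984 × 0.755 + 0.031 = 0.098183.

Unemployment rate after two quarters ≈ 9.82%.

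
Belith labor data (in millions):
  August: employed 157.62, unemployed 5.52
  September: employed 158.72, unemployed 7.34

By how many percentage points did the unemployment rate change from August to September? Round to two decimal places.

The unemployment rate changed by +1.04 percentage points.

August: labor force = 157.62 + 5.52 = 163.14; u = 5.52/163.14 = 3.38%.
September: labor force = 158.72 + 7.34 = 166.06; u = 7.34/166.06 = 4.42%.
Change = 4.42% − 3.38% = +1.04 pp.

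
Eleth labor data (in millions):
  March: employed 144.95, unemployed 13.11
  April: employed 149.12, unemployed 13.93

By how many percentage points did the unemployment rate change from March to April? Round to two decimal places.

The unemployment rate changed by +0.25 percentage points.

March: labor force = 144.95 + 13.11 = 158.06; u = 13.11/158.06 = 8.29%.
April: labor force = 149.12 + 13.93 = 163.05; u = 13.93/163.05 = 8.54%.
Change = 8.54% − 8.29% = +0.25 pp.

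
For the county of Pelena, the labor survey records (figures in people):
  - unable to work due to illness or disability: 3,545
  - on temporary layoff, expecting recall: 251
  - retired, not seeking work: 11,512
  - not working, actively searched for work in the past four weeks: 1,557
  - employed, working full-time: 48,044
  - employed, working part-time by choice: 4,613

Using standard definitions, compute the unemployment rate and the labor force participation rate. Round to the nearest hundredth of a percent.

Employed = 48,044 + 4,613 = 52,657.
Unemployed = 251 + 1,557 = 1,808 (jobless and actively searching, or on temporary layoff).
Labor force = 52,657 + 1,808 = 54,465.
Not in labor force = 3,545 + 11,512 = 15,057 (those not working and not actively searching are outside the labor force).
Civilian working-age population = 54,465 + 15,057 = 69,522.
Unemployment rate = 1,808 / 54,465 = 3.32%.
Labor force participation rate = 54,465 / 69,522 = 78.34%.

Unemployment rate ≈ 3.32%; labor force participation rate ≈ 78.34%.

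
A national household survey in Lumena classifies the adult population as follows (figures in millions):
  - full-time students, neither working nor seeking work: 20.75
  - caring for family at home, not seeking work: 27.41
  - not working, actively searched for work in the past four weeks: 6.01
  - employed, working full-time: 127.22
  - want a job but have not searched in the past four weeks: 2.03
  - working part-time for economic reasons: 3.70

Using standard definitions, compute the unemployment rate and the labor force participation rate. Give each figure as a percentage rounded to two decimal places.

Employed = 127.22 + 3.70 = 130.92 million (anyone who worked, including part-time for economic reasons, counts as employed).
Unemployed = 6.01 million.
Labor force = 130.92 + 6.01 = 136.93 million.
Not in labor force = 20.75 + 27.41 + 2.03 = 50.19 million (those not working and not actively searching are outside the labor force — including those who want a job but have given up searching).
Civilian working-age population = 136.93 + 50.19 = 187.12 million.
Unemployment rate = 6.01 / 136.93 = 4.39%.
Labor force participation rate = 136.93 / 187.12 = 73.18%.

Unemployment rate ≈ 4.39%; labor force participation rate ≈ 73.18%.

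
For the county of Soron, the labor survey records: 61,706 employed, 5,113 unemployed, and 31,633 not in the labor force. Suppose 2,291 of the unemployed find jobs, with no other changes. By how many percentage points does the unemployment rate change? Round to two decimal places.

Initially, labor force = 61,706 + 5,113 = 66,819, so u = 5,113/66,819 = 7.65%.
After the change, unemployed falls and employed rises by 2,291; labor force unchanged → E = 63,997, U = 2,822, labor force = 66,819.
New unemployment rate = 2,822 / 66,819 = 4.22%.
Change = 4.22% − 7.65% = −3.43 percentage points.

The unemployment rate changes by −3.43 percentage points.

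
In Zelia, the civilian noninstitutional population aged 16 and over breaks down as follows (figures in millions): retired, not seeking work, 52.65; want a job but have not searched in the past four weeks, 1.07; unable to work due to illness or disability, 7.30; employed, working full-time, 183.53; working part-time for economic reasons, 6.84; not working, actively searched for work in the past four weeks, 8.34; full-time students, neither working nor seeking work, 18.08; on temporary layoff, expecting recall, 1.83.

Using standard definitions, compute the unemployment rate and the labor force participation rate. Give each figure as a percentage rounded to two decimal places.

Unemployment rate ≈ 5.07%; labor force participation rate ≈ 71.71%.

Employed = 183.53 + 6.84 = 190.37 million (anyone who worked, including part-time for economic reasons, counts as employed).
Unemployed = 8.34 + 1.83 = 10.17 million (jobless and actively searching, or on temporary layoff).
Labor force = 190.37 + 10.17 = 200.54 million.
Not in labor force = 52.65 + 1.07 + 7.30 + 18.08 = 79.10 million (those not working and not actively searching are outside the labor force — including those who want a job but have given up searching).
Civilian working-age population = 200.54 + 79.10 = 279.64 million.
Unemployment rate = 10.17 / 200.54 = 5.07%.
Labor force participation rate = 200.54 / 279.64 = 71.71%.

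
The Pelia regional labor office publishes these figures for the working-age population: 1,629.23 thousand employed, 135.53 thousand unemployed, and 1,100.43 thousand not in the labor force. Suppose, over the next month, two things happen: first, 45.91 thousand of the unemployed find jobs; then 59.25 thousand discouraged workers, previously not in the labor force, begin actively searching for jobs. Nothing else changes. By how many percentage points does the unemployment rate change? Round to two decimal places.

Initially, labor force = 1,629.23 + 135.53 = 1,764.76 thousand, so u = 135.53/1,764.76 = 7.68%.
After the first change, unemployed falls and employed rises by 45.91; labor force unchanged → E = 1,675.14, U = 89.62, labor force = 1,764.76 thousand.
After the second change, unemployed and labor force both rise by 59.25 → E = 1,675.14, U = 148.87, labor force = 1,824.01 thousand.
New unemployment rate = 148.87 / 1,824.01 = 8.16%.
Change = 8.16% − 7.68% = +0.48 percentage points.

The unemployment rate changes by +0.48 percentage points.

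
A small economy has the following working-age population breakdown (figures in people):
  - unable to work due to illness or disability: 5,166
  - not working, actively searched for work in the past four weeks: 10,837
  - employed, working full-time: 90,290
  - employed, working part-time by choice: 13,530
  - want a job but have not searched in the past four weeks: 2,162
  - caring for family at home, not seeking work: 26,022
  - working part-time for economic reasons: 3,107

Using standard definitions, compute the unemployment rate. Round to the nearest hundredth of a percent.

Employed = 90,290 + 13,530 + 3,107 = 106,927 (anyone who worked, including part-time for economic reasons, counts as employed).
Unemployed = 10,837.
Labor force = 106,927 + 10,837 = 117,764.
Unemployment rate = 10,837 / 117,764 = 9.20%.

Unemployment rate ≈ 9.20%.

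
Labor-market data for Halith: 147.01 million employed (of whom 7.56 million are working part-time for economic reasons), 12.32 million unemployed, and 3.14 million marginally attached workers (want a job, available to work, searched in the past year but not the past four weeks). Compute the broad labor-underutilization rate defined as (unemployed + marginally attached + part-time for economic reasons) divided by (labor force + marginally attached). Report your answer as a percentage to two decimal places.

Broad underutilization rate ≈ 14.17%.

Labor force = 147.01 + 12.32 = 159.33 million.
Numerator = 12.32 + 3.14 + 7.56 = 23.02 million.
Denominator = 159.33 + 3.14 = 162.47 million.
Broad rate = 23.02 / 162.47 = 14.17%.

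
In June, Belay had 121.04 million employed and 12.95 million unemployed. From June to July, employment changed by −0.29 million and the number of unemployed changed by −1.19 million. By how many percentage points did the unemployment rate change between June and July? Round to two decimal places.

June: labor force = 121.04 + 12.95 = 133.99; u = 12.95/133.99 = 9.66%.
July: labor force = 120.75 + 11.76 = 132.51; u = 11.76/132.51 = 8.87%.
Change = 8.87% − 9.66% = −0.79 pp.

The unemployment rate changed by −0.79 percentage points.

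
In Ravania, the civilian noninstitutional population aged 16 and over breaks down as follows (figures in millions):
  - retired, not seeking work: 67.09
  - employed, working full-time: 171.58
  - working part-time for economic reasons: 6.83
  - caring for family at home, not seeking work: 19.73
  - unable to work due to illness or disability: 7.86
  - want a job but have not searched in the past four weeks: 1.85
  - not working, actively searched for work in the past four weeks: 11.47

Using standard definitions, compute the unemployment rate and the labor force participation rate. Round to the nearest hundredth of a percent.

Employed = 171.58 + 6.83 = 178.41 million (anyone who worked, including part-time for economic reasons, counts as employed).
Unemployed = 11.47 million.
Labor force = 178.41 + 11.47 = 189.88 million.
Not in labor force = 67.09 + 19.73 + 7.86 + 1.85 = 96.53 million (those not working and not actively searching are outside the labor force — including those who want a job but have given up searching).
Civilian working-age population = 189.88 + 96.53 = 286.41 million.
Unemployment rate = 11.47 / 189.88 = 6.04%.
Labor force participation rate = 189.88 / 286.41 = 66.30%.

Unemployment rate ≈ 6.04%; labor force participation rate ≈ 66.30%.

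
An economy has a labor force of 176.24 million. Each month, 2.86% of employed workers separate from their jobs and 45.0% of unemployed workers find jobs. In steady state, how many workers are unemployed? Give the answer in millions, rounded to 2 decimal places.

Steady-state unemployment rate u* = s/(s+f) = 2.86/(2.86+45.0) = 0.059758.
Unemployed = u* × labor force = 0.059758 × 176.24 ≈ 10.53 million.

About 10.53 million are unemployed in steady state.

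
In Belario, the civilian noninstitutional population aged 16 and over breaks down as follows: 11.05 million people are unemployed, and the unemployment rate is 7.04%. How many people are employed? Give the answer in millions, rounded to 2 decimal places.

About 145.91 million are employed.

Labor force = U / u = 11.05 / 0.0704 ≈ 156.96 million.
Employed = labor force − unemployed = 156.96 − 11.05 = 145.91 million.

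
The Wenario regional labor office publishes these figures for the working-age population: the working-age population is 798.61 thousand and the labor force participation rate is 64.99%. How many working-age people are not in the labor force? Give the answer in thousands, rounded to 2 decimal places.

Share not in the labor force = 1 − 0.6499 = 0.3501.
Not in labor force = 0.3501 × 798.61 ≈ 279.59 thousand.

About 279.59 thousand are not in the labor force.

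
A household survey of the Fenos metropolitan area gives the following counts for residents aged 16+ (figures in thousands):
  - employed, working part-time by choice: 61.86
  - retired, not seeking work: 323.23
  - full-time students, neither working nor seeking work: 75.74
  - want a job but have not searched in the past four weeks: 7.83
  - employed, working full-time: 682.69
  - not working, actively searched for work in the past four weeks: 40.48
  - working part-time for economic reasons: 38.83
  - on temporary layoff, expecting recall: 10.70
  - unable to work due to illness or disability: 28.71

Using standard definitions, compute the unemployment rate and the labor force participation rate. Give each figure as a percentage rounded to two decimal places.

Unemployment rate ≈ 6.13%; labor force participation rate ≈ 65.71%.

Employed = 61.86 + 682.69 + 38.83 = 783.38 thousand (anyone who worked, including part-time for economic reasons, counts as employed).
Unemployed = 40.48 + 10.70 = 51.18 thousand (jobless and actively searching, or on temporary layoff).
Labor force = 783.38 + 51.18 = 834.56 thousand.
Not in labor force = 323.23 + 75.74 + 7.83 + 28.71 = 435.51 thousand (those not working and not actively searching are outside the labor force — including those who want a job but have given up searching).
Civilian working-age population = 834.56 + 435.51 = 1,270.07 thousand.
Unemployment rate = 51.18 / 834.56 = 6.13%.
Labor force participation rate = 834.56 / 1,270.07 = 65.71%.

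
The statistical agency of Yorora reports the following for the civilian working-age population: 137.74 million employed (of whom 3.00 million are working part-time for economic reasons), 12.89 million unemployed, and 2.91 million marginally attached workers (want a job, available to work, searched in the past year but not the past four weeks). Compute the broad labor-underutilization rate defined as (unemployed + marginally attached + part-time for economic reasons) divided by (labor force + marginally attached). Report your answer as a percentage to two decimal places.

Labor force = 137.74 + 12.89 = 150.63 million.
Numerator = 12.89 + 2.91 + 3.00 = 18.80 million.
Denominator = 150.63 + 2.91 = 153.54 million.
Broad rate = 18.80 / 153.54 = 12.24%.

Broad underutilization rate ≈ 12.24%.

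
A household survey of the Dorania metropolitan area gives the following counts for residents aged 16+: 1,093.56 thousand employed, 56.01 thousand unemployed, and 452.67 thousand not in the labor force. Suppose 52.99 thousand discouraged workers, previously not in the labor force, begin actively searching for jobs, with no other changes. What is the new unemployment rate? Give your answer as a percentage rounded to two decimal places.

Initially, labor force = 1,093.56 + 56.01 = 1,149.57 thousand, so u = 56.01/1,149.57 = 4.87%.
After the change, unemployed and labor force both rise by 52.99 → E = 1,093.56, U = 109.00, labor force = 1,202.56 thousand.
New unemployment rate = 109.00 / 1,202.56 = 9.06%.

New unemployment rate ≈ 9.06%.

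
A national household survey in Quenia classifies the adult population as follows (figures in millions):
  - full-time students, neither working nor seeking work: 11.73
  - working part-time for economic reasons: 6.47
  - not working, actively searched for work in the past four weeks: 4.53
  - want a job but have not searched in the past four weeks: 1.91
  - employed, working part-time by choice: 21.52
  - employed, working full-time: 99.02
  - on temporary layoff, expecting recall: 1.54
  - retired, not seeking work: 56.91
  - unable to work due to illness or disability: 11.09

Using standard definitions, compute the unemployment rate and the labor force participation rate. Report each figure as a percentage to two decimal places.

Unemployment rate ≈ 4.56%; labor force participation rate ≈ 61.98%.

Employed = 6.47 + 21.52 + 99.02 = 127.01 million (anyone who worked, including part-time for economic reasons, counts as employed).
Unemployed = 4.53 + 1.54 = 6.07 million (jobless and actively searching, or on temporary layoff).
Labor force = 127.01 + 6.07 = 133.08 million.
Not in labor force = 11.73 + 1.91 + 56.91 + 11.09 = 81.64 million (those not working and not actively searching are outside the labor force — including those who want a job but have given up searching).
Civilian working-age population = 133.08 + 81.64 = 214.72 million.
Unemployment rate = 6.07 / 133.08 = 4.56%.
Labor force participation rate = 133.08 / 214.72 = 61.98%.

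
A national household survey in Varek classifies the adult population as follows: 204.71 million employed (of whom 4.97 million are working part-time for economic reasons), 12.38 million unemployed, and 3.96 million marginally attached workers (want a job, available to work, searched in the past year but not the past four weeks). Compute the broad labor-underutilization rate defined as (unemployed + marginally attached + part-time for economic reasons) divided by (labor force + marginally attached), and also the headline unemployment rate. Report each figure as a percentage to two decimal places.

Broad underutilization rate ≈ 9.64%; headline unemployment rate ≈ 5.70%.

Labor force = 204.71 + 12.38 = 217.09 million.
Numerator = 12.38 + 3.96 + 4.97 = 21.31 million.
Denominator = 217.09 + 3.96 = 221.05 million.
Broad rate = 21.31 / 221.05 = 9.64%.
Headline unemployment rate = 12.38 / 217.09 = 5.70%.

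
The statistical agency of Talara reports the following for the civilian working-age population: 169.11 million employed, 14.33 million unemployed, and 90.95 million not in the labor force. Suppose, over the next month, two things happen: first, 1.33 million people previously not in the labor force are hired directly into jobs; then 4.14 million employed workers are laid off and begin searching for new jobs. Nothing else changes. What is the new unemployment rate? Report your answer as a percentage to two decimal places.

New unemployment rate ≈ 10.00%.

Initially, labor force = 169.11 + 14.33 = 183.44 million, so u = 14.33/183.44 = 7.81%.
After the first change, employed and labor force both rise by 1.33; unemployed unchanged → E = 170.44, U = 14.33, labor force = 184.77 million.
After the second change, employed falls and unemployed rises by 4.14; labor force unchanged → E = 166.30, U = 18.47, labor force = 184.77 million.
New unemployment rate = 18.47 / 184.77 = 10.00%.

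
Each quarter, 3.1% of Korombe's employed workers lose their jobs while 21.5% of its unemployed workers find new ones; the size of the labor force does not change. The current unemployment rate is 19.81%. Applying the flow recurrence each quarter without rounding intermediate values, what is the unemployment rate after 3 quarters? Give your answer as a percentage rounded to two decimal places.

With a fixed labor force, u_{t+1} = u_t + s·(1−u_t) − f·u_t = u_t·(1−s−f) + s.
Here 1−s−f = 0.754 and s = 0.031.
u_1 = 0.198100 × 0.754 + 0.031 = 0.180367.
u_2 = 0.180367 × 0.754 + 0.031 = 0.166997.
u_3 = 0.166997 × 0.754 + 0.031 = 0.156916.

Unemployment rate after three quarters ≈ 15.69%.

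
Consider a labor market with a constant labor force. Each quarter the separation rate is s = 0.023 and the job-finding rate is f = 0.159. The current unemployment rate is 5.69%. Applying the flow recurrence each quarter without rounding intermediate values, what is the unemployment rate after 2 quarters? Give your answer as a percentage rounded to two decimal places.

With a fixed labor force, u_{t+1} = u_t + s·(1−u_t) − f·u_t = u_t·(1−s−f) + s.
Here 1−s−f = 0.818 and s = 0.023.
u_1 = 0.056900 × 0.818 + 0.023 = 0.069544.
u_2 = 0.069544 × 0.818 + 0.023 = 0.079887.

Unemployment rate after two quarters ≈ 7.99%.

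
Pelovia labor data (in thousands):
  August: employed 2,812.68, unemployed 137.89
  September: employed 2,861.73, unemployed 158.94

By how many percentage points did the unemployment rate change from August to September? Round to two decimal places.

The unemployment rate changed by +0.59 percentage points.

August: labor force = 2,812.68 + 137.89 = 2,950.57; u = 137.89/2,950.57 = 4.67%.
September: labor force = 2,861.73 + 158.94 = 3,020.67; u = 158.94/3,020.67 = 5.26%.
Change = 5.26% − 4.67% = +0.59 pp.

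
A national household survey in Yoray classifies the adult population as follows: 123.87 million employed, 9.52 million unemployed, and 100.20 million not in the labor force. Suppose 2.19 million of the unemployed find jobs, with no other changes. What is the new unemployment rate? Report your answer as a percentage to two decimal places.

New unemployment rate ≈ 5.50%.

Initially, labor force = 123.87 + 9.52 = 133.39 million, so u = 9.52/133.39 = 7.14%.
After the change, unemployed falls and employed rises by 2.19; labor force unchanged → E = 126.06, U = 7.33, labor force = 133.39 million.
New unemployment rate = 7.33 / 133.39 = 5.50%.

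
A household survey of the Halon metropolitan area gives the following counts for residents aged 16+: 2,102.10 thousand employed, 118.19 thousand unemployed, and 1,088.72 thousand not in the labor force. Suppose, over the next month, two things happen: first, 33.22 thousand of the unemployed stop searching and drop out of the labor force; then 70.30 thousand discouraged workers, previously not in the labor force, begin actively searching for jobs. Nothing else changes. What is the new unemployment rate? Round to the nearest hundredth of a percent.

New unemployment rate ≈ 6.88%.

Initially, labor force = 2,102.10 + 118.19 = 2,220.29 thousand, so u = 118.19/2,220.29 = 5.32%.
After the first change, unemployed and labor force both fall by 33.22 → E = 2,102.10, U = 84.97, labor force = 2,187.07 thousand.
After the second change, unemployed and labor force both rise by 70.30 → E = 2,102.10, U = 155.27, labor force = 2,257.37 thousand.
New unemployment rate = 155.27 / 2,257.37 = 6.88%.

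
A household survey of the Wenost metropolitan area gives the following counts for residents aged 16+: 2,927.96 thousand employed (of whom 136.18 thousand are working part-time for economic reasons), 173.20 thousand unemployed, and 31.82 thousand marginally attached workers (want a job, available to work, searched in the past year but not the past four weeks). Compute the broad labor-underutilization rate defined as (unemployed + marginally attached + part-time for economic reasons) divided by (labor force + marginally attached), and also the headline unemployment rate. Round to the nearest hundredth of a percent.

Labor force = 2,927.96 + 173.20 = 3,101.16 thousand.
Numerator = 173.20 + 31.82 + 136.18 = 341.20 thousand.
Denominator = 3,101.16 + 31.82 = 3,132.98 thousand.
Broad rate = 341.20 / 3,132.98 = 10.89%.
Headline unemployment rate = 173.20 / 3,101.16 = 5.59%.

Broad underutilization rate ≈ 10.89%; headline unemployment rate ≈ 5.59%.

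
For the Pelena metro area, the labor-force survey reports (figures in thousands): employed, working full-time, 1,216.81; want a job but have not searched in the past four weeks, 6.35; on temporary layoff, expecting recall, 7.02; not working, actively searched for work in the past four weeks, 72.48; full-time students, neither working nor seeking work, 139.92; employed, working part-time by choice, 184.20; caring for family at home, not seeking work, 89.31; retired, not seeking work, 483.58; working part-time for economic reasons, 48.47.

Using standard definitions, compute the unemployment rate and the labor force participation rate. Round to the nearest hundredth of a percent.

Unemployment rate ≈ 5.20%; labor force participation rate ≈ 68.01%.

Employed = 1,216.81 + 184.20 + 48.47 = 1,449.48 thousand (anyone who worked, including part-time for economic reasons, counts as employed).
Unemployed = 7.02 + 72.48 = 79.50 thousand (jobless and actively searching, or on temporary layoff).
Labor force = 1,449.48 + 79.50 = 1,528.98 thousand.
Not in labor force = 6.35 + 139.92 + 89.31 + 483.58 = 719.16 thousand (those not working and not actively searching are outside the labor force — including those who want a job but have given up searching).
Civilian working-age population = 1,528.98 + 719.16 = 2,248.14 thousand.
Unemployment rate = 79.50 / 1,528.98 = 5.20%.
Labor force participation rate = 1,528.98 / 2,248.14 = 68.01%.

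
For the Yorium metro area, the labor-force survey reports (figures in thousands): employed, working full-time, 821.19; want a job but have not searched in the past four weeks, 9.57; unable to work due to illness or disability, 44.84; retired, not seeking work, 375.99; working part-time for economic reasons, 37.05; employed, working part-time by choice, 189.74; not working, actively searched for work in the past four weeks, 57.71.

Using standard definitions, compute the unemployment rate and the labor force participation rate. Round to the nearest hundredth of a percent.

Unemployment rate ≈ 5.22%; labor force participation rate ≈ 71.98%.

Employed = 821.19 + 37.05 + 189.74 = 1,047.98 thousand (anyone who worked, including part-time for economic reasons, counts as employed).
Unemployed = 57.71 thousand.
Labor force = 1,047.98 + 57.71 = 1,105.69 thousand.
Not in labor force = 9.57 + 44.84 + 375.99 = 430.40 thousand (those not working and not actively searching are outside the labor force — including those who want a job but have given up searching).
Civilian working-age population = 1,105.69 + 430.40 = 1,536.09 thousand.
Unemployment rate = 57.71 / 1,105.69 = 5.22%.
Labor force participation rate = 1,105.69 / 1,536.09 = 71.98%.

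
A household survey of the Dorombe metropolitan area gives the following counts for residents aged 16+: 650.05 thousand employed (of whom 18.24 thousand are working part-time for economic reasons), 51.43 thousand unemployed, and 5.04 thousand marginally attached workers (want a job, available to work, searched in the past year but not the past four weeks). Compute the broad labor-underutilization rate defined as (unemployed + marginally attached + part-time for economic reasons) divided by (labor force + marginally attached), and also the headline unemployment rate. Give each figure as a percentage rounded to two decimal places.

Labor force = 650.05 + 51.43 = 701.48 thousand.
Numerator = 51.43 + 5.04 + 18.24 = 74.71 thousand.
Denominator = 701.48 + 5.04 = 706.52 thousand.
Broad rate = 74.71 / 706.52 = 10.57%.
Headline unemployment rate = 51.43 / 701.48 = 7.33%.

Broad underutilization rate ≈ 10.57%; headline unemployment rate ≈ 7.33%.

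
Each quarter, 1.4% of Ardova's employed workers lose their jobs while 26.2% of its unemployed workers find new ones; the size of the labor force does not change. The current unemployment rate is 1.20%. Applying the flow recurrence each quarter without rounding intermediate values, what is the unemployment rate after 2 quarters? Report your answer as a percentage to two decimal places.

With a fixed labor force, u_{t+1} = u_t + s·(1−u_t) − f·u_t = u_t·(1−s−f) + s.
Here 1−s−f = 0.724 and s = 0.014.
u_1 = 0.012000 × 0.724 + 0.014 = 0.022688.
u_2 = 0.022688 × 0.724 + 0.014 = 0.030426.

Unemployment rate after two quarters ≈ 3.04%.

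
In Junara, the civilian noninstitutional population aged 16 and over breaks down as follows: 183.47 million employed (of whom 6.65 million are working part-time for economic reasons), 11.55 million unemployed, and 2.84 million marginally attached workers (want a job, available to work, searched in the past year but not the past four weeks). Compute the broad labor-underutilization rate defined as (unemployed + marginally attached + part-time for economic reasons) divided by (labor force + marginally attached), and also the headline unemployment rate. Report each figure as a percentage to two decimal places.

Broad underutilization rate ≈ 10.63%; headline unemployment rate ≈ 5.92%.

Labor force = 183.47 + 11.55 = 195.02 million.
Numerator = 11.55 + 2.84 + 6.65 = 21.04 million.
Denominator = 195.02 + 2.84 = 197.86 million.
Broad rate = 21.04 / 197.86 = 10.63%.
Headline unemployment rate = 11.55 / 195.02 = 5.92%.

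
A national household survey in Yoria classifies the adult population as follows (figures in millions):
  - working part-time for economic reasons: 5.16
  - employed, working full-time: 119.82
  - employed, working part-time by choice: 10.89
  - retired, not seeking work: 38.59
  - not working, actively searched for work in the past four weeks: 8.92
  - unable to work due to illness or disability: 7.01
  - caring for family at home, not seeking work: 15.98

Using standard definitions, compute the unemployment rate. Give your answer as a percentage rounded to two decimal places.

Unemployment rate ≈ 6.16%.

Employed = 5.16 + 119.82 + 10.89 = 135.87 million (anyone who worked, including part-time for economic reasons, counts as employed).
Unemployed = 8.92 million.
Labor force = 135.87 + 8.92 = 144.79 million.
Unemployment rate = 8.92 / 144.79 = 6.16%.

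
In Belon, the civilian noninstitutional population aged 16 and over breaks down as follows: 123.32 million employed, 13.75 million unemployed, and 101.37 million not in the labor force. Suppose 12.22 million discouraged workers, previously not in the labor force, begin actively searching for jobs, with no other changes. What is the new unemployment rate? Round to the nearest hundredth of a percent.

New unemployment rate ≈ 17.40%.

Initially, labor force = 123.32 + 13.75 = 137.07 million, so u = 13.75/137.07 = 10.03%.
After the change, unemployed and labor force both rise by 12.22 → E = 123.32, U = 25.97, labor force = 149.29 million.
New unemployment rate = 25.97 / 149.29 = 17.40%.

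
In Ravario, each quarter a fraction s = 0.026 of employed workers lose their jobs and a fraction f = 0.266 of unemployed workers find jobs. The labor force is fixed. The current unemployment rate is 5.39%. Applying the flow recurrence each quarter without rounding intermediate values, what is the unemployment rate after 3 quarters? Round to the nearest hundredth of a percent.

Unemployment rate after three quarters ≈ 7.66%.

With a fixed labor force, u_{t+1} = u_t + s·(1−u_t) − f·u_t = u_t·(1−s−f) + s.
Here 1−s−f = 0.708 and s = 0.026.
u_1 = 0.053900 × 0.708 + 0.026 = 0.064161.
u_2 = 0.064161 × 0.708 + 0.026 = 0.071426.
u_3 = 0.071426 × 0.708 + 0.026 = 0.076570.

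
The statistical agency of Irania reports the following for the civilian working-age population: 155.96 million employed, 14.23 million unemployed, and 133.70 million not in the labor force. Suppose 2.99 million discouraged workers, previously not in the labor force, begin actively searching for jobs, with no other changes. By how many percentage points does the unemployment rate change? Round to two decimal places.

Initially, labor force = 155.96 + 14.23 = 170.19 million, so u = 14.23/170.19 = 8.36%.
After the change, unemployed and labor force both rise by 2.99 → E = 155.96, U = 17.22, labor force = 173.18 million.
New unemployment rate = 17.22 / 173.18 = 9.94%.
Change = 9.94% − 8.36% = +1.58 percentage points.

The unemployment rate changes by +1.58 percentage points.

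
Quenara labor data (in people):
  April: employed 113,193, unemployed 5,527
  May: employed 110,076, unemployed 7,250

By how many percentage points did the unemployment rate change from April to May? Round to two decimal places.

April: labor force = 113,193 + 5,527 = 118,720; u = 5,527/118,720 = 4.66%.
May: labor force = 110,076 + 7,250 = 117,326; u = 7,250/117,326 = 6.18%.
Change = 6.18% − 4.66% = +1.52 pp.

The unemployment rate changed by +1.52 percentage points.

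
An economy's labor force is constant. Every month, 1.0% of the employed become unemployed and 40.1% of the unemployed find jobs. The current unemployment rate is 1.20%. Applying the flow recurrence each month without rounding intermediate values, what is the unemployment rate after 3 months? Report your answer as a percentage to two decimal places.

Unemployment rate after three months ≈ 2.18%.

With a fixed labor force, u_{t+1} = u_t + s·(1−u_t) − f·u_t = u_t·(1−s−f) + s.
Here 1−s−f = 0.589 and s = 0.010.
u_1 = 0.012000 × 0.589 + 0.010 = 0.017068.
u_2 = 0.017068 × 0.589 + 0.010 = 0.020053.
u_3 = 0.020053 × 0.589 + 0.010 = 0.021811.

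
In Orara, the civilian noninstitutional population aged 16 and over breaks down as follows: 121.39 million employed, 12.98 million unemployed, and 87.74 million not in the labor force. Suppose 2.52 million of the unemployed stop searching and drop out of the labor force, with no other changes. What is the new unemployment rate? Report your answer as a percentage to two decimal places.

New unemployment rate ≈ 7.93%.

Initially, labor force = 121.39 + 12.98 = 134.37 million, so u = 12.98/134.37 = 9.66%.
After the change, unemployed and labor force both fall by 2.52 → E = 121.39, U = 10.46, labor force = 131.85 million.
New unemployment rate = 10.46 / 131.85 = 7.93%.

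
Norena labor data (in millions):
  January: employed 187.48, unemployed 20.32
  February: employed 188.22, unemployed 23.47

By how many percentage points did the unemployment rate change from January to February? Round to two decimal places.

January: labor force = 187.48 + 20.32 = 207.80; u = 20.32/207.80 = 9.78%.
February: labor force = 188.22 + 23.47 = 211.69; u = 23.47/211.69 = 11.09%.
Change = 11.09% − 9.78% = +1.31 pp.

The unemployment rate changed by +1.31 percentage points.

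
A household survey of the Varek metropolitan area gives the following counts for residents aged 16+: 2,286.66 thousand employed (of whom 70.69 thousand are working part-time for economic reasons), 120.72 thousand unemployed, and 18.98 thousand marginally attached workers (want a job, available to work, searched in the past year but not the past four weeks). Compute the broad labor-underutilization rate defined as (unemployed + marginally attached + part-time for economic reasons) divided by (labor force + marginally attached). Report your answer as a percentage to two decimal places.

Labor force = 2,286.66 + 120.72 = 2,407.38 thousand.
Numerator = 120.72 + 18.98 + 70.69 = 210.39 thousand.
Denominator = 2,407.38 + 18.98 = 2,426.36 thousand.
Broad rate = 210.39 / 2,426.36 = 8.67%.

Broad underutilization rate ≈ 8.67%.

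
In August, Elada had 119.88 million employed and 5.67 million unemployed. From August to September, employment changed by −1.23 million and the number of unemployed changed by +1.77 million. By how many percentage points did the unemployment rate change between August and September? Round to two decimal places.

August: labor force = 119.88 + 5.67 = 125.55; u = 5.67/125.55 = 4.52%.
September: labor force = 118.65 + 7.44 = 126.09; u = 7.44/126.09 = 5.90%.
Change = 5.90% − 4.52% = +1.38 pp.

The unemployment rate changed by +1.38 percentage points.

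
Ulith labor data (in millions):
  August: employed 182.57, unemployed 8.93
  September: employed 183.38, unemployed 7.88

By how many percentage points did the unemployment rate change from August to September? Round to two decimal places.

August: labor force = 182.57 + 8.93 = 191.50; u = 8.93/191.50 = 4.66%.
September: labor force = 183.38 + 7.88 = 191.26; u = 7.88/191.26 = 4.12%.
Change = 4.12% − 4.66% = −0.54 pp.

The unemployment rate changed by −0.54 percentage points.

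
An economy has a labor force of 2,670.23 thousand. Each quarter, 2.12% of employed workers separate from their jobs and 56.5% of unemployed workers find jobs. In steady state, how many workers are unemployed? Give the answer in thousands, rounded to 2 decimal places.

About 96.57 thousand are unemployed in steady state.

Steady-state unemployment rate u* = s/(s+f) = 2.12/(2.12+56.5) = 0.036165.
Unemployed = u* × labor force = 0.036165 × 2,670.23 ≈ 96.57 thousand.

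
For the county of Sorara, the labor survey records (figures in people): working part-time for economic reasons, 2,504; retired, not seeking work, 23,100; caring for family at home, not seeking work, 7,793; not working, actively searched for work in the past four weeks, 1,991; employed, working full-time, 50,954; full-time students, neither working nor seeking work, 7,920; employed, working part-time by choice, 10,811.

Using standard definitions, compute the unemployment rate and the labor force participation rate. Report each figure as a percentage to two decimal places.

Unemployment rate ≈ 3.00%; labor force participation rate ≈ 63.06%.

Employed = 2,504 + 50,954 + 10,811 = 64,269 (anyone who worked, including part-time for economic reasons, counts as employed).
Unemployed = 1,991.
Labor force = 64,269 + 1,991 = 66,260.
Not in labor force = 23,100 + 7,793 + 7,920 = 38,813 (those not working and not actively searching are outside the labor force).
Civilian working-age population = 66,260 + 38,813 = 105,073.
Unemployment rate = 1,991 / 66,260 = 3.00%.
Labor force participation rate = 66,260 / 105,073 = 63.06%.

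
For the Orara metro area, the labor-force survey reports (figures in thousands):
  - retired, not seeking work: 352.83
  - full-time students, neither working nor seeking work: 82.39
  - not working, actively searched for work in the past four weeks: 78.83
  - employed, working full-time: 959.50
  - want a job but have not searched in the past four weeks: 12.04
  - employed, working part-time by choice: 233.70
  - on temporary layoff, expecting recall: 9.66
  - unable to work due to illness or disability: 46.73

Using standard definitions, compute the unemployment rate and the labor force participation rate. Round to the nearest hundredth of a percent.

Unemployment rate ≈ 6.90%; labor force participation rate ≈ 72.18%.

Employed = 959.50 + 233.70 = 1,193.20 thousand.
Unemployed = 78.83 + 9.66 = 88.49 thousand (jobless and actively searching, or on temporary layoff).
Labor force = 1,193.20 + 88.49 = 1,281.69 thousand.
Not in labor force = 352.83 + 82.39 + 12.04 + 46.73 = 493.99 thousand (those not working and not actively searching are outside the labor force — including those who want a job but have given up searching).
Civilian working-age population = 1,281.69 + 493.99 = 1,775.68 thousand.
Unemployment rate = 88.49 / 1,281.69 = 6.90%.
Labor force participation rate = 1,281.69 / 1,775.68 = 72.18%.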